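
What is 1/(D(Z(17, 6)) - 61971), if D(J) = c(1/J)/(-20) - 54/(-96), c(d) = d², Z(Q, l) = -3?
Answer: -720/44618719 ≈ -1.6137e-5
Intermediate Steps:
D(J) = 9/16 - 1/(20*J²) (D(J) = (1/J)²/(-20) - 54/(-96) = -1/20/J² - 54*(-1/96) = -1/(20*J²) + 9/16 = 9/16 - 1/(20*J²))
1/(D(Z(17, 6)) - 61971) = 1/((9/16 - 1/20/(-3)²) - 61971) = 1/((9/16 - 1/20*⅑) - 61971) = 1/((9/16 - 1/180) - 61971) = 1/(401/720 - 61971) = 1/(-44618719/720) = -720/44618719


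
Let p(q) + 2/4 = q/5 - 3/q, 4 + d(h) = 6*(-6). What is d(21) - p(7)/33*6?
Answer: -1403/35 ≈ -40.086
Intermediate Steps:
d(h) = -40 (d(h) = -4 + 6*(-6) = -4 - 36 = -40)
p(q) = -½ - 3/q + q/5 (p(q) = -½ + (q/5 - 3/q) = -½ + (-3/q + q/5) = -½ - 3/q + q/5)
d(21) - p(7)/33*6 = -40 - (-½ - 3/7 + (⅕)*7)/33*6 = -40 - (-½ - 3*⅐ + 7/5)*(1/33)*6 = -40 - (-½ - 3/7 + 7/5)*(1/33)*6 = -40 - (33/70)*(1/33)*6 = -40 - 6/70 = -40 - 1*3/35 = -40 - 3/35 = -1403/35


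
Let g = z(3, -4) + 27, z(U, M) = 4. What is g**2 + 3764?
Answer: 4725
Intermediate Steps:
g = 31 (g = 4 + 27 = 31)
g**2 + 3764 = 31**2 + 3764 = 961 + 3764 = 4725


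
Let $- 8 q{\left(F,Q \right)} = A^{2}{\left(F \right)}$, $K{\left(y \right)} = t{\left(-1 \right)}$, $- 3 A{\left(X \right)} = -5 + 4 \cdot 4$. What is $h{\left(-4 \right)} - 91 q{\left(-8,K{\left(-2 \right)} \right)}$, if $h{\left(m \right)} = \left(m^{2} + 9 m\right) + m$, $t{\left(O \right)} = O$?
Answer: $\frac{9283}{72} \approx 128.93$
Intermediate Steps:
$A{\left(X \right)} = - \frac{11}{3}$ ($A{\left(X \right)} = - \frac{-5 + 4 \cdot 4}{3} = - \frac{-5 + 16}{3} = \left(- \frac{1}{3}\right) 11 = - \frac{11}{3}$)
$K{\left(y \right)} = -1$
$q{\left(F,Q \right)} = - \frac{121}{72}$ ($q{\left(F,Q \right)} = - \frac{\left(- \frac{11}{3}\right)^{2}}{8} = \left(- \frac{1}{8}\right) \frac{121}{9} = - \frac{121}{72}$)
$h{\left(m \right)} = m^{2} + 10 m$
$h{\left(-4 \right)} - 91 q{\left(-8,K{\left(-2 \right)} \right)} = - 4 \left(10 - 4\right) - - \frac{11011}{72} = \left(-4\right) 6 + \frac{11011}{72} = -24 + \frac{11011}{72} = \frac{9283}{72}$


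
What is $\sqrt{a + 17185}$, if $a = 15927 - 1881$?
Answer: $\sqrt{31231} \approx 176.72$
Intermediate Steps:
$a = 14046$
$\sqrt{a + 17185} = \sqrt{14046 + 17185} = \sqrt{31231}$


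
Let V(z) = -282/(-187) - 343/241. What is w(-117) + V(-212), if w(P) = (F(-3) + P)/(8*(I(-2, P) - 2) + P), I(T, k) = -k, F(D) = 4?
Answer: -184028/3289891 ≈ -0.055937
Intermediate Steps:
V(z) = 3821/45067 (V(z) = -282*(-1/187) - 343*1/241 = 282/187 - 343/241 = 3821/45067)
w(P) = (4 + P)/(-16 - 7*P) (w(P) = (4 + P)/(8*(-P - 2) + P) = (4 + P)/(8*(-2 - P) + P) = (4 + P)/((-16 - 8*P) + P) = (4 + P)/(-16 - 7*P))
w(-117) + V(-212) = (4 - 117)/(-16 - 7*(-117)) + 3821/45067 = -113/(-16 + 819) + 3821/45067 = -113/803 + 3821/45067 = -184028/3289891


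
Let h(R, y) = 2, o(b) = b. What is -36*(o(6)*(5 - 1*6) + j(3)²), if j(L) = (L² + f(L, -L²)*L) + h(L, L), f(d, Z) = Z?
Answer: -9000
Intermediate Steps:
j(L) = 2 + L² - L³ (j(L) = (L² + (-L²)*L) + 2 = (L² - L³) + 2 = 2 + L² - L³)
-36*(o(6)*(5 - 1*6) + j(3)²) = -36*(6*(5 - 1*6) + (2 + 3² - 1*3³)²) = -36*(6*(5 - 6) + (2 + 9 - 1*27)²) = -36*(6*(-1) + (2 + 9 - 27)²) = -36*(-6 + (-16)²) = -36*(-6 + 256) = -36*250 = -9000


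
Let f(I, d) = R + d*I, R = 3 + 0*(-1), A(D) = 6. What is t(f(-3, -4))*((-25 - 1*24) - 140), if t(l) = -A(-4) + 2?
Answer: 756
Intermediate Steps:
R = 3 (R = 3 + 0 = 3)
f(I, d) = 3 + I*d (f(I, d) = 3 + d*I = 3 + I*d)
t(l) = -4 (t(l) = -1*6 + 2 = -6 + 2 = -4)
t(f(-3, -4))*((-25 - 1*24) - 140) = -4*((-25 - 1*24) - 140) = -4*((-25 - 24) - 140) = -4*(-49 - 140) = -4*(-189) = 756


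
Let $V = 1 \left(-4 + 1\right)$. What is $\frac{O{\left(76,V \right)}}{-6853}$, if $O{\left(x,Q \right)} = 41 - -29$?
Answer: $- \frac{10}{979} \approx -0.010215$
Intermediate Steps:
$V = -3$ ($V = 1 \left(-3\right) = -3$)
$O{\left(x,Q \right)} = 70$ ($O{\left(x,Q \right)} = 41 + 29 = 70$)
$\frac{O{\left(76,V \right)}}{-6853} = \frac{70}{-6853} = 70 \left(- \frac{1}{6853}\right) = - \frac{10}{979}$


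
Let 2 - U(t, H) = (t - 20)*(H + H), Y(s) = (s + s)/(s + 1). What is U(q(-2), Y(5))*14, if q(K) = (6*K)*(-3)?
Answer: -2156/3 ≈ -718.67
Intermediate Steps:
q(K) = -18*K
Y(s) = 2*s/(1 + s) (Y(s) = (2*s)/(1 + s) = 2*s/(1 + s))
U(t, H) = 2 - 2*H*(-20 + t) (U(t, H) = 2 - (t - 20)*(H + H) = 2 - (-20 + t)*2*H = 2 - 2*H*(-20 + t))
U(q(-2), Y(5))*14 = (2 + 40*(2*5/(1 + 5)) - 2*2*5/(1 + 5)*(-18*(-2)))*14 = (2 + 40*(2*5/6) - 2*2*5/6*36)*14 = (2 + 40*(2*5*(⅙)) - 2*2*5*(⅙)*36)*14 = (2 + 40*(5/3) - 2*5/3*36)*14 = (2 + 200/3 - 120)*14 = -154/3*14 = -2156/3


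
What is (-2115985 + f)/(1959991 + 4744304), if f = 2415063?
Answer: 23006/515715 ≈ 0.044610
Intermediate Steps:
(-2115985 + f)/(1959991 + 4744304) = (-2115985 + 2415063)/(1959991 + 4744304) = 299078/6704295 = 299078*(1/6704295) = 23006/515715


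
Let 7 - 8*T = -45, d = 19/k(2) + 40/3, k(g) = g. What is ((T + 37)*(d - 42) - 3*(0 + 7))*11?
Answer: -37609/4 ≈ -9402.3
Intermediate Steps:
d = 137/6 (d = 19/2 + 40/3 = 137/6 ≈ 22.833)
T = 13/2 (T = 7/8 - 1/8*(-45) = 7/8 + 45/8 = 13/2 ≈ 6.5000)
((T + 37)*(d - 42) - 3*(0 + 7))*11 = ((13/2 + 37)*(137/6 - 42) - 3*(0 + 7))*11 = ((87/2)*(-115/6) - 3*7)*11 = (-3335/4 - 21)*11 = -3419/4*11 = -37609/4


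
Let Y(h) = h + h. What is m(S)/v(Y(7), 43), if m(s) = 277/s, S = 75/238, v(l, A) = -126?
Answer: -4709/675 ≈ -6.9763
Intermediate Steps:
Y(h) = 2*h
S = 75/238 (S = 75*(1/238) = 75/238 ≈ 0.31513)
m(S)/v(Y(7), 43) = (277/(75/238))/(-126) = (277*(238/75))*(-1/126) = (65926/75)*(-1/126) = -4709/675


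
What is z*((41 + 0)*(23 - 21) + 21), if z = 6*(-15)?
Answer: -9270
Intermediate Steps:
z = -90
z*((41 + 0)*(23 - 21) + 21) = -90*((41 + 0)*(23 - 21) + 21) = -90*(41*2 + 21) = -90*(82 + 21) = -90*103 = -9270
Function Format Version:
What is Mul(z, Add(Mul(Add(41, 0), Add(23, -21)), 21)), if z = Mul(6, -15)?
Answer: -9270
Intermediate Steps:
z = -90
Mul(z, Add(Mul(Add(41, 0), Add(23, -21)), 21)) = Mul(-90, Add(Mul(Add(41, 0), Add(23, -21)), 21)) = Mul(-90, Add(Mul(41, 2), 21)) = Mul(-90, Add(82, 21)) = Mul(-90, 103) = -9270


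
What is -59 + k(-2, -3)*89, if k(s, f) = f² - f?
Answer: 1009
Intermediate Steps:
-59 + k(-2, -3)*89 = -59 - 3*(-1 - 3)*89 = -59 - 3*(-4)*89 = -59 + 12*89 = -59 + 1068 = 1009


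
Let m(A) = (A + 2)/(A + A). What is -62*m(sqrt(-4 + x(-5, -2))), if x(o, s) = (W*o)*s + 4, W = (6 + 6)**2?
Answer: -31 - 31*sqrt(10)/60 ≈ -32.634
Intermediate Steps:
W = 144 (W = 12**2 = 144)
x(o, s) = 4 + 144*o*s (x(o, s) = (144*o)*s + 4 = 144*o*s + 4 = 4 + 144*o*s)
m(A) = (2 + A)/(2*A) (m(A) = (2 + A)/((2*A)) = (2 + A)*(1/(2*A)) = (2 + A)/(2*A))
-62*m(sqrt(-4 + x(-5, -2))) = -31*(2 + sqrt(-4 + (4 + 144*(-5)*(-2))))/(sqrt(-4 + (4 + 144*(-5)*(-2)))) = -31*(2 + sqrt(-4 + (4 + 1440)))/(sqrt(-4 + (4 + 1440))) = -31*(2 + sqrt(-4 + 1444))/(sqrt(-4 + 1444)) = -31*(2 + sqrt(1440))/(sqrt(1440)) = -31*(2 + 12*sqrt(10))/(12*sqrt(10)) = -31*sqrt(10)/120*(2 + 12*sqrt(10)) = -31*sqrt(10)*(2 + 12*sqrt(10))/120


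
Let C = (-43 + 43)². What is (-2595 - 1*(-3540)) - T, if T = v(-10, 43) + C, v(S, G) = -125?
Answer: 1070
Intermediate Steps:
C = 0 (C = 0² = 0)
T = -125 (T = -125 + 0 = -125)
(-2595 - 1*(-3540)) - T = (-2595 - 1*(-3540)) - 1*(-125) = (-2595 + 3540) + 125 = 945 + 125 = 1070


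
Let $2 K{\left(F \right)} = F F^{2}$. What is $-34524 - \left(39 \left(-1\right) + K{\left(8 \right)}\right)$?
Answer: $-34741$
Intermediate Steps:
$K{\left(F \right)} = \frac{F^{3}}{2}$ ($K{\left(F \right)} = \frac{F F^{2}}{2} = \frac{F^{3}}{2}$)
$-34524 - \left(39 \left(-1\right) + K{\left(8 \right)}\right) = -34524 - \left(39 \left(-1\right) + \frac{8^{3}}{2}\right) = -34524 - \left(-39 + \frac{1}{2} \cdot 512\right) = -34524 - \left(-39 + 256\right) = -34524 - 217 = -34741$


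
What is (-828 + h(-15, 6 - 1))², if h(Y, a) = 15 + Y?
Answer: 685584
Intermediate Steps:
(-828 + h(-15, 6 - 1))² = (-828 + (15 - 15))² = (-828 + 0)² = (-828)² = 685584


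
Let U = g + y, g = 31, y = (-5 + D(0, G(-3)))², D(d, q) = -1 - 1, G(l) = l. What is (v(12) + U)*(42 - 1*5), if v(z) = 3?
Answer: 3071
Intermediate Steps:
D(d, q) = -2
y = 49 (y = (-5 - 2)² = (-7)² = 49)
U = 80 (U = 31 + 49 = 80)
(v(12) + U)*(42 - 1*5) = (3 + 80)*(42 - 1*5) = 83*(42 - 5) = 83*37 = 3071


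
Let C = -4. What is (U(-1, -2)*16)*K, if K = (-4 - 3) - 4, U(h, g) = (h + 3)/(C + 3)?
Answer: 352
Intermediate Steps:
U(h, g) = -3 - h (U(h, g) = (h + 3)/(-4 + 3) = (3 + h)/(-1) = (3 + h)*(-1) = -3 - h)
K = -11 (K = -7 - 4 = -11)
(U(-1, -2)*16)*K = ((-3 - 1*(-1))*16)*(-11) = ((-3 + 1)*16)*(-11) = -2*16*(-11) = -32*(-11) = 352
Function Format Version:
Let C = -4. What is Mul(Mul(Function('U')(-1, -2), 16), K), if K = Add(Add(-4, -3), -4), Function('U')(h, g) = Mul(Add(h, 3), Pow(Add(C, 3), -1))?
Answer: 352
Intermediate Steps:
Function('U')(h, g) = Add(-3, Mul(-1, h)) (Function('U')(h, g) = Mul(Add(h, 3), Pow(Add(-4, 3), -1)) = Mul(Add(3, h), Pow(-1, -1)) = Mul(Add(3, h), -1) = Add(-3, Mul(-1, h)))
K = -11 (K = Add(-7, -4) = -11)
Mul(Mul(Function('U')(-1, -2), 16), K) = Mul(Mul(Add(-3, Mul(-1, -1)), 16), -11) = Mul(Mul(Add(-3, 1), 16), -11) = Mul(Mul(-2, 16), -11) = Mul(-32, -11) = 352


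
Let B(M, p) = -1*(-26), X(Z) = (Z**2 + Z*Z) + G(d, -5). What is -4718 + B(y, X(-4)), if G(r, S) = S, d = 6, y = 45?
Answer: -4692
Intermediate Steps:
X(Z) = -5 + 2*Z**2 (X(Z) = (Z**2 + Z*Z) - 5 = (Z**2 + Z**2) - 5 = 2*Z**2 - 5 = -5 + 2*Z**2)
B(M, p) = 26
-4718 + B(y, X(-4)) = -4718 + 26 = -4692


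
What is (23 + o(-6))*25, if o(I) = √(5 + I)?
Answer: 575 + 25*I ≈ 575.0 + 25.0*I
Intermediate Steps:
(23 + o(-6))*25 = (23 + √(5 - 6))*25 = (23 + √(-1))*25 = (23 + I)*25 = 575 + 25*I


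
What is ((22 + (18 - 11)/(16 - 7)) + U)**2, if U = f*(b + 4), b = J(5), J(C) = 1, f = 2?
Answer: 87025/81 ≈ 1074.4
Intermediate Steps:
b = 1
U = 10 (U = 2*(1 + 4) = 2*5 = 10)
((22 + (18 - 11)/(16 - 7)) + U)**2 = ((22 + (18 - 11)/(16 - 7)) + 10)**2 = ((22 + 7/9) + 10)**2 = (205/9 + 10)**2 = (295/9)**2 = 87025/81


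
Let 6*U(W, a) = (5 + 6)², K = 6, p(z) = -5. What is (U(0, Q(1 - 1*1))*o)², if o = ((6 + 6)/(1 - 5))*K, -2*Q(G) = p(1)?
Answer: 131769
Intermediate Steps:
Q(G) = 5/2 (Q(G) = -½*(-5) = 5/2)
U(W, a) = 121/6 (U(W, a) = (5 + 6)²/6 = (⅙)*11² = (⅙)*121 = 121/6)
o = -18 (o = ((6 + 6)/(1 - 5))*6 = (12/(-4))*6 = (12*(-¼))*6 = -3*6 = -18)
(U(0, Q(1 - 1*1))*o)² = ((121/6)*(-18))² = (-363)² = 131769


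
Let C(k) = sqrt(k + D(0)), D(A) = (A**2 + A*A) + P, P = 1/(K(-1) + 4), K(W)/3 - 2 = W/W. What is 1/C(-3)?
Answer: -I*sqrt(494)/38 ≈ -0.5849*I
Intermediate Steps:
K(W) = 9 (K(W) = 6 + 3*(W/W) = 6 + 3*1 = 6 + 3 = 9)
P = 1/13 (P = 1/(9 + 4) = 1/13 ≈ 0.076923)
D(A) = 1/13 + 2*A**2 (D(A) = (A**2 + A*A) + 1/13 = (A**2 + A**2) + 1/13 = 2*A**2 + 1/13 = 1/13 + 2*A**2)
C(k) = sqrt(1/13 + k) (C(k) = sqrt(k + (1/13 + 2*0**2)) = sqrt(k + (1/13 + 2*0)) = sqrt(k + (1/13 + 0)) = sqrt(k + 1/13) = sqrt(1/13 + k))
1/C(-3) = 1/(sqrt(13 + 169*(-3))/13) = 1/(sqrt(13 - 507)/13) = 1/(sqrt(-494)/13) = 1/((I*sqrt(494))/13) = 1/(I*sqrt(494)/13) = -I*sqrt(494)/38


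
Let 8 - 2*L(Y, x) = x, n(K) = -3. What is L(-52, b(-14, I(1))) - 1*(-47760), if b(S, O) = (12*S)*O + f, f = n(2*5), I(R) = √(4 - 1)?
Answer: 95531/2 + 84*√3 ≈ 47911.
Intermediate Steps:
I(R) = √3
f = -3
b(S, O) = -3 + 12*O*S (b(S, O) = (12*S)*O - 3 = 12*O*S - 3 = -3 + 12*O*S)
L(Y, x) = 4 - x/2
L(-52, b(-14, I(1))) - 1*(-47760) = (4 - (-3 + 12*√3*(-14))/2) - 1*(-47760) = (4 - (-3 - 168*√3)/2) + 47760 = (4 + (3/2 + 84*√3)) + 47760 = (11/2 + 84*√3) + 47760 = 95531/2 + 84*√3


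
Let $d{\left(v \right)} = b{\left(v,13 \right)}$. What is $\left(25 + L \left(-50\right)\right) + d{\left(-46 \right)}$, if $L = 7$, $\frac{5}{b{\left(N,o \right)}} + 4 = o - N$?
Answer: $- \frac{3574}{11} \approx -324.91$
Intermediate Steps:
$b{\left(N,o \right)} = \frac{5}{-4 + o - N}$ ($b{\left(N,o \right)} = \frac{5}{-4 - \left(N - o\right)} = \frac{5}{-4 + o - N}$)
$d{\left(v \right)} = \frac{5}{9 - v}$ ($d{\left(v \right)} = \frac{5}{-4 + 13 - v} = \frac{5}{9 - v}$)
$\left(25 + L \left(-50\right)\right) + d{\left(-46 \right)} = \left(25 + 7 \left(-50\right)\right) - \frac{5}{-9 - 46} = \left(25 - 350\right) - \frac{5}{-55} = -325 - - \frac{1}{11} = -325 + \frac{1}{11} = - \frac{3574}{11}$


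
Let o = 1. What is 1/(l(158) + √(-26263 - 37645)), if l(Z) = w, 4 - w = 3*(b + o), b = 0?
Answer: 1/63909 - 2*I*√15977/63909 ≈ 1.5647e-5 - 0.0039556*I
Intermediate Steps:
w = 1 (w = 4 - 3*(0 + 1) = 4 - 3 = 1)
l(Z) = 1
1/(l(158) + √(-26263 - 37645)) = 1/(1 + √(-26263 - 37645)) = 1/(1 + √(-63908)) = 1/(1 + 2*I*√15977)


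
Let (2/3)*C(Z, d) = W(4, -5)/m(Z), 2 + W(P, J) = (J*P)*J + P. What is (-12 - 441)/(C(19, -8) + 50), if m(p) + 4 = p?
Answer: -2265/301 ≈ -7.5249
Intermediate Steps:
W(P, J) = -2 + P + P*J² (W(P, J) = -2 + ((J*P)*J + P) = -2 + (P*J² + P) = -2 + (P + P*J²) = -2 + P + P*J²)
m(p) = -4 + p
C(Z, d) = 153/(-4 + Z) (C(Z, d) = 3*((-2 + 4 + 4*(-5)²)/(-4 + Z))/2 = 3*((-2 + 4 + 4*25)/(-4 + Z))/2 = 3*((-2 + 4 + 100)/(-4 + Z))/2 = 3*(102/(-4 + Z))/2 = 153/(-4 + Z))
(-12 - 441)/(C(19, -8) + 50) = (-12 - 441)/(153/(-4 + 19) + 50) = -453/(153/15 + 50) = -453/(153*(1/15) + 50) = -453/(51/5 + 50) = -453/301/5 = -453*5/301 = -2265/301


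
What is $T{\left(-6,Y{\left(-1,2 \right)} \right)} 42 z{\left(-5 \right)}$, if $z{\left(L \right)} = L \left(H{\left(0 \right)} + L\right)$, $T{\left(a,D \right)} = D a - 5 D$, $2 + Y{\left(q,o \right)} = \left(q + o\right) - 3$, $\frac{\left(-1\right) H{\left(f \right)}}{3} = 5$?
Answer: $184800$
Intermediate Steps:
$H{\left(f \right)} = -15$ ($H{\left(f \right)} = \left(-3\right) 5 = -15$)
$Y{\left(q,o \right)} = -5 + o + q$ ($Y{\left(q,o \right)} = -2 - \left(3 - o - q\right) = -2 + \left(-3 + o + q\right) = -5 + o + q$)
$T{\left(a,D \right)} = - 5 D + D a$
$z{\left(L \right)} = L \left(-15 + L\right)$
$T{\left(-6,Y{\left(-1,2 \right)} \right)} 42 z{\left(-5 \right)} = \left(-5 + 2 - 1\right) \left(-5 - 6\right) 42 \left(- 5 \left(-15 - 5\right)\right) = \left(-4\right) \left(-11\right) 42 \left(\left(-5\right) \left(-20\right)\right) = 44 \cdot 42 \cdot 100 = 1848 \cdot 100 = 184800$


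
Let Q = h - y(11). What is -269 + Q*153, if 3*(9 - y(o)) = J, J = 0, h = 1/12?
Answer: -6533/4 ≈ -1633.3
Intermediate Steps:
h = 1/12 ≈ 0.083333
y(o) = 9 (y(o) = 9 - ⅓*0 = 9 + 0 = 9)
Q = -107/12 (Q = 1/12 - 1*9 = 1/12 - 9 = -107/12 ≈ -8.9167)
-269 + Q*153 = -269 - 107/12*153 = -269 - 5457/4 = -6533/4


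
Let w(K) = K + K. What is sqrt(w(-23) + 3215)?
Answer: sqrt(3169) ≈ 56.294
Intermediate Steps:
w(K) = 2*K
sqrt(w(-23) + 3215) = sqrt(2*(-23) + 3215) = sqrt(-46 + 3215) = sqrt(3169)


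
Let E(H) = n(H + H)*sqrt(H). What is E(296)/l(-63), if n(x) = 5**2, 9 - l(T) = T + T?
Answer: 10*sqrt(74)/27 ≈ 3.1860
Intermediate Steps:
l(T) = 9 - 2*T (l(T) = 9 - (T + T) = 9 - 2*T)
n(x) = 25
E(H) = 25*sqrt(H)
E(296)/l(-63) = (25*sqrt(296))/(9 - 2*(-63)) = (25*(2*sqrt(74)))/(9 + 126) = (50*sqrt(74))/135 = (50*sqrt(74))*(1/135) = 10*sqrt(74)/27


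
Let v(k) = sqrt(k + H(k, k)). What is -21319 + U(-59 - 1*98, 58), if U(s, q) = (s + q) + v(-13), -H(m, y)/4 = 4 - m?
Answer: -21418 + 9*I ≈ -21418.0 + 9.0*I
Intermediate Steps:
H(m, y) = -16 + 4*m (H(m, y) = -4*(4 - m) = -16 + 4*m)
v(k) = sqrt(-16 + 5*k) (v(k) = sqrt(k + (-16 + 4*k)) = sqrt(-16 + 5*k))
U(s, q) = q + s + 9*I (U(s, q) = (s + q) + sqrt(-16 + 5*(-13)) = (q + s) + sqrt(-16 - 65) = (q + s) + sqrt(-81) = (q + s) + 9*I = q + s + 9*I)
-21319 + U(-59 - 1*98, 58) = -21319 + (58 + (-59 - 1*98) + 9*I) = -21319 + (58 + (-59 - 98) + 9*I) = -21319 + (58 - 157 + 9*I) = -21319 + (-99 + 9*I) = -21418 + 9*I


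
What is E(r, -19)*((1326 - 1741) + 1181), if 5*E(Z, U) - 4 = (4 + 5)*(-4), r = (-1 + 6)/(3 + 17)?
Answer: -24512/5 ≈ -4902.4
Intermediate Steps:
r = ¼ (r = 5/20 = 5*(1/20) = ¼ ≈ 0.25000)
E(Z, U) = -32/5 (E(Z, U) = ⅘ + ((4 + 5)*(-4))/5 = ⅘ + (9*(-4))/5 = ⅘ + (⅕)*(-36) = ⅘ - 36/5 = -32/5)
E(r, -19)*((1326 - 1741) + 1181) = -32*((1326 - 1741) + 1181)/5 = -32*(-415 + 1181)/5 = -32/5*766 = -24512/5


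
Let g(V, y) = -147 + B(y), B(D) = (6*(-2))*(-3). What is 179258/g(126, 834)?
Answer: -179258/111 ≈ -1614.9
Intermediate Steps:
B(D) = 36 (B(D) = -12*(-3) = 36)
g(V, y) = -111 (g(V, y) = -147 + 36 = -111)
179258/g(126, 834) = 179258/(-111) = 179258*(-1/111) = -179258/111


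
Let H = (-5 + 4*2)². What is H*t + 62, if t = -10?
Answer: -28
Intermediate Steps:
H = 9 (H = (-5 + 8)² = 3² = 9)
H*t + 62 = 9*(-10) + 62 = -90 + 62 = -28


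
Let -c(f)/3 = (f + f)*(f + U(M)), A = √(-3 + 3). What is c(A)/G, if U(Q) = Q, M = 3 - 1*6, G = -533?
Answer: 0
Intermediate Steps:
M = -3 (M = 3 - 6 = -3)
A = 0 (A = √0 = 0)
c(f) = -6*f*(-3 + f) (c(f) = -3*(f + f)*(f - 3) = -3*2*f*(-3 + f) = -6*f*(-3 + f))
c(A)/G = (6*0*(3 - 1*0))/(-533) = (6*0*(3 + 0))*(-1/533) = (6*0*3)*(-1/533) = 0*(-1/533) = 0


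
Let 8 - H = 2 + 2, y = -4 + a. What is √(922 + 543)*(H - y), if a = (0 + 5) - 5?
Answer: 8*√1465 ≈ 306.20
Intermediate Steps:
a = 0 (a = 5 - 5 = 0)
y = -4 (y = -4 + 0 = -4)
H = 4 (H = 8 - (2 + 2) = 8 - 1*4 = 8 - 4 = 4)
√(922 + 543)*(H - y) = √(922 + 543)*(4 - 1*(-4)) = √1465*(4 + 4) = √1465*8 = 8*√1465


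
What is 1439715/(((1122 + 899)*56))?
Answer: 1439715/113176 ≈ 12.721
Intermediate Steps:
1439715/(((1122 + 899)*56)) = 1439715/((2021*56)) = 1439715/113176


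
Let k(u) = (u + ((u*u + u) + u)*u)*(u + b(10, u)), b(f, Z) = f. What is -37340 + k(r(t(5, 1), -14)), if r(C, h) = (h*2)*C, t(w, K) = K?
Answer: 330076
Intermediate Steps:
r(C, h) = 2*C*h (r(C, h) = (2*h)*C = 2*C*h)
k(u) = (10 + u)*(u + u*(u² + 2*u)) (k(u) = (u + ((u*u + u) + u)*u)*(u + 10) = (u + ((u² + u) + u)*u)*(10 + u) = (u + ((u + u²) + u)*u)*(10 + u) = (u + (u² + 2*u)*u)*(10 + u) = (u + u*(u² + 2*u))*(10 + u) = (10 + u)*(u + u*(u² + 2*u)))
-37340 + k(r(t(5, 1), -14)) = -37340 + (2*1*(-14))*(10 + (2*1*(-14))³ + 12*(2*1*(-14))² + 21*(2*1*(-14))) = -37340 - 28*(10 + (-28)³ + 12*(-28)² + 21*(-28)) = -37340 - 28*(10 - 21952 + 12*784 - 588) = -37340 - 28*(10 - 21952 + 9408 - 588) = -37340 - 28*(-13122) = -37340 + 367416 = 330076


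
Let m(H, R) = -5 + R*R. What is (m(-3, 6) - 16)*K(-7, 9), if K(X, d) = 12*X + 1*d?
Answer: -1125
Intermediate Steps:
m(H, R) = -5 + R²
K(X, d) = d + 12*X (K(X, d) = 12*X + d = d + 12*X)
(m(-3, 6) - 16)*K(-7, 9) = ((-5 + 6²) - 16)*(9 + 12*(-7)) = ((-5 + 36) - 16)*(9 - 84) = (31 - 16)*(-75) = 15*(-75) = -1125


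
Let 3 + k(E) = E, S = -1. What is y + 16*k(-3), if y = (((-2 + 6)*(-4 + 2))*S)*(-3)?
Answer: -120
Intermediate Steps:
k(E) = -3 + E
y = -24 (y = (((-2 + 6)*(-4 + 2))*(-1))*(-3) = ((4*(-2))*(-1))*(-3) = -8*(-1)*(-3) = 8*(-3) = -24)
y + 16*k(-3) = -24 + 16*(-3 - 3) = -24 + 16*(-6) = -24 - 96 = -120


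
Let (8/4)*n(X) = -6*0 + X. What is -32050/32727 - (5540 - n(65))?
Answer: -360552005/65454 ≈ -5508.5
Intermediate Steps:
n(X) = X/2 (n(X) = (-6*0 + X)/2 = (0 + X)/2 = X/2)
-32050/32727 - (5540 - n(65)) = -32050/32727 - (5540 - 65/2) = -32050/32727 - 1*11015/2 = -32050/32727 - 11015/2 = -360552005/65454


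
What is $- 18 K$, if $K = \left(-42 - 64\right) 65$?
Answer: $124020$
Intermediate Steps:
$K = -6890$ ($K = \left(-106\right) 65 = -6890$)
$- 18 K = \left(-18\right) \left(-6890\right) = 124020$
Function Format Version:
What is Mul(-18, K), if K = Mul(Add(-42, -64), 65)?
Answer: 124020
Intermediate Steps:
K = -6890 (K = Mul(-106, 65) = -6890)
Mul(-18, K) = Mul(-18, -6890) = 124020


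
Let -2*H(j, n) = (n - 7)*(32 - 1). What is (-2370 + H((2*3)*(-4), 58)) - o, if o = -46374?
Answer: 86427/2 ≈ 43214.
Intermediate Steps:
H(j, n) = 217/2 - 31*n/2 (H(j, n) = -(n - 7)*(32 - 1)/2 = -(-7 + n)*31/2 = -(-217 + 31*n)/2 = 217/2 - 31*n/2)
(-2370 + H((2*3)*(-4), 58)) - o = (-2370 + (217/2 - 31/2*58)) - 1*(-46374) = (-2370 + (217/2 - 899)) + 46374 = (-2370 - 1581/2) + 46374 = -6321/2 + 46374 = 86427/2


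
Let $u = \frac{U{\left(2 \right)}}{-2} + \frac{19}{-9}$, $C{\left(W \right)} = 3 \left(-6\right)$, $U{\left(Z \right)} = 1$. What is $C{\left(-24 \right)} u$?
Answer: $47$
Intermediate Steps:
$C{\left(W \right)} = -18$
$u = - \frac{47}{18}$ ($u = 1 \frac{1}{-2} + \frac{19}{-9} = 1 \left(- \frac{1}{2}\right) + 19 \left(- \frac{1}{9}\right) = - \frac{1}{2} - \frac{19}{9} = - \frac{47}{18} \approx -2.6111$)
$C{\left(-24 \right)} u = \left(-18\right) \left(- \frac{47}{18}\right) = 47$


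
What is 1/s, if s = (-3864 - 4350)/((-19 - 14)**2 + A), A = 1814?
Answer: -2903/8214 ≈ -0.35342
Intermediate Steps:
s = -8214/2903 (s = (-3864 - 4350)/((-19 - 14)**2 + 1814) = -8214/((-33)**2 + 1814) = -8214/(1089 + 1814) = -8214/2903 ≈ -2.8295)
1/s = 1/(-8214/2903) = -2903/8214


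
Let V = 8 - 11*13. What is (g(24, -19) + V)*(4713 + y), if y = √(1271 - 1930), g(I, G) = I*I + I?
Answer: 2191545 + 465*I*√659 ≈ 2.1915e+6 + 11937.0*I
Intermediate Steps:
g(I, G) = I + I² (g(I, G) = I² + I = I + I²)
y = I*√659 (y = √(-659) = I*√659 ≈ 25.671*I)
V = -135 (V = 8 - 143 = -135)
(g(24, -19) + V)*(4713 + y) = (24*(1 + 24) - 135)*(4713 + I*√659) = (24*25 - 135)*(4713 + I*√659) = (600 - 135)*(4713 + I*√659) = 465*(4713 + I*√659) = 2191545 + 465*I*√659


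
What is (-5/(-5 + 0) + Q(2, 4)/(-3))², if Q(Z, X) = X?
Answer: ⅑ ≈ 0.11111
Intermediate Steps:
(-5/(-5 + 0) + Q(2, 4)/(-3))² = (-5/(-5 + 0) + 4/(-3))² = (-5/(-5) + 4*(-⅓))² = (-5*(-⅕) - 4/3)² = (1 - 4/3)² = (-⅓)² = ⅑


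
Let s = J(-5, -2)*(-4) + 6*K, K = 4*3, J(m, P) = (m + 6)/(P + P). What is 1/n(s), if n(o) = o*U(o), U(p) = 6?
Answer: 1/438 ≈ 0.0022831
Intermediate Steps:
J(m, P) = (6 + m)/(2*P) (J(m, P) = (6 + m)/((2*P)) = (6 + m)*(1/(2*P)) = (6 + m)/(2*P))
K = 12
s = 73 (s = ((½)*(6 - 5)/(-2))*(-4) + 6*12 = ((½)*(-½)*1)*(-4) + 72 = -¼*(-4) + 72 = 1 + 72 = 73)
n(o) = 6*o (n(o) = o*6 = 6*o)
1/n(s) = 1/(6*73) = 1/438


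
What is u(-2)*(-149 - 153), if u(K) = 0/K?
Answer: 0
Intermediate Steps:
u(K) = 0
u(-2)*(-149 - 153) = 0*(-149 - 153) = 0*(-302) = 0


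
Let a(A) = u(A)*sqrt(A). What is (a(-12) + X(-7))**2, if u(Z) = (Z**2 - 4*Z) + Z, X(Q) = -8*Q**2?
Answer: -235136 - 282240*I*sqrt(3) ≈ -2.3514e+5 - 4.8885e+5*I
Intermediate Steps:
u(Z) = Z**2 - 3*Z
a(A) = A**(3/2)*(-3 + A) (a(A) = (A*(-3 + A))*sqrt(A) = A**(3/2)*(-3 + A))
(a(-12) + X(-7))**2 = ((-12)**(3/2)*(-3 - 12) - 8*(-7)**2)**2 = (-24*I*sqrt(3)*(-15) - 8*49)**2 = (360*I*sqrt(3) - 392)**2 = (-392 + 360*I*sqrt(3))**2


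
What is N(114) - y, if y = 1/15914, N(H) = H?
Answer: 1814195/15914 ≈ 114.00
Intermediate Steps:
y = 1/15914 ≈ 6.2838e-5
N(114) - y = 114 - 1*1/15914 = 114 - 1/15914 = 1814195/15914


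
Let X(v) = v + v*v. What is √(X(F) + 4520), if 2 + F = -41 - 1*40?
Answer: √11326 ≈ 106.42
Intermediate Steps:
F = -83 (F = -2 + (-41 - 1*40) = -2 + (-41 - 40) = -2 - 81 = -83)
X(v) = v + v²
√(X(F) + 4520) = √(-83*(1 - 83) + 4520) = √(-83*(-82) + 4520) = √(6806 + 4520) = √11326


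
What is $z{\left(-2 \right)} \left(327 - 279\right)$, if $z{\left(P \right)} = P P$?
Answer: $192$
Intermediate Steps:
$z{\left(P \right)} = P^{2}$
$z{\left(-2 \right)} \left(327 - 279\right) = \left(-2\right)^{2} \left(327 - 279\right) = 4 \cdot 48 = 192$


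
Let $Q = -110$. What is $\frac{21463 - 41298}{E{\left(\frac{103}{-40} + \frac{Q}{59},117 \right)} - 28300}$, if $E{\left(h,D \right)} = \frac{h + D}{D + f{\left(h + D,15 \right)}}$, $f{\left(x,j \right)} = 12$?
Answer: $\frac{6038567400}{8615386357} \approx 0.7009$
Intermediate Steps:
$E{\left(h,D \right)} = \frac{D + h}{12 + D}$ ($E{\left(h,D \right)} = \frac{h + D}{D + 12} = \frac{D + h}{12 + D}$)
$\frac{21463 - 41298}{E{\left(\frac{103}{-40} + \frac{Q}{59},117 \right)} - 28300} = \frac{21463 - 41298}{\frac{117 + \left(\frac{103}{-40} - \frac{110}{59}\right)}{12 + 117} - 28300} = - \frac{19835}{\frac{117 + \left(103 \left(- \frac{1}{40}\right) - \frac{110}{59}\right)}{129} - 28300} = - \frac{19835}{\frac{117 - \frac{10477}{2360}}{129} - 28300} = - \frac{19835}{\frac{1}{129} \cdot \frac{265643}{2360} - 28300} = - \frac{19835}{\frac{265643}{304440} - 28300} = - \frac{19835}{- \frac{8615386357}{304440}} = \left(-19835\right) \left(- \frac{304440}{8615386357}\right) = \frac{6038567400}{8615386357}$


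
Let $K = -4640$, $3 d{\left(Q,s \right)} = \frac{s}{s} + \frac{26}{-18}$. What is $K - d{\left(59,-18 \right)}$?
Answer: $- \frac{125276}{27} \approx -4639.9$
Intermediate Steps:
$d{\left(Q,s \right)} = - \frac{4}{27}$ ($d{\left(Q,s \right)} = \frac{\frac{s}{s} + \frac{26}{-18}}{3} = \frac{1 + 26 \left(- \frac{1}{18}\right)}{3} = \frac{1 - \frac{13}{9}}{3} = \frac{1}{3} \left(- \frac{4}{9}\right) = - \frac{4}{27}$)
$K - d{\left(59,-18 \right)} = -4640 - - \frac{4}{27} = -4640 + \frac{4}{27} = - \frac{125276}{27}$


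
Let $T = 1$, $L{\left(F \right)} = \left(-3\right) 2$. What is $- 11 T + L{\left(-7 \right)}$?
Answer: $-17$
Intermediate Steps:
$L{\left(F \right)} = -6$
$- 11 T + L{\left(-7 \right)} = \left(-11\right) 1 - 6 = -11 - 6 = -17$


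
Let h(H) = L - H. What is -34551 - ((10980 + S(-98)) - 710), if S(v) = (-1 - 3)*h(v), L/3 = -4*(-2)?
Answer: -44333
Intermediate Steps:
L = 24 (L = 3*(-4*(-2)) = 3*8 = 24)
h(H) = 24 - H
S(v) = -96 + 4*v (S(v) = (-1 - 3)*(24 - v) = -4*(24 - v) = -96 + 4*v)
-34551 - ((10980 + S(-98)) - 710) = -34551 - ((10980 + (-96 + 4*(-98))) - 710) = -34551 - ((10980 + (-96 - 392)) - 710) = -34551 - ((10980 - 488) - 710) = -34551 - (10492 - 710) = -34551 - 1*9782 = -34551 - 9782 = -44333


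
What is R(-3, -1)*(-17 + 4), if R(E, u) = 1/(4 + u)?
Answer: -13/3 ≈ -4.3333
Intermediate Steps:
R(-3, -1)*(-17 + 4) = (-17 + 4)/(4 - 1) = -13/3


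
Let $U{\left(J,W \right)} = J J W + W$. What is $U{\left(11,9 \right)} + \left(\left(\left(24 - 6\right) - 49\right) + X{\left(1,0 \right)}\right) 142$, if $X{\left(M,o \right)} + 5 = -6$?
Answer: $-4866$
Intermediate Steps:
$X{\left(M,o \right)} = -11$ ($X{\left(M,o \right)} = -5 - 6 = -11$)
$U{\left(J,W \right)} = W + W J^{2}$ ($U{\left(J,W \right)} = J^{2} W + W = W J^{2} + W = W + W J^{2}$)
$U{\left(11,9 \right)} + \left(\left(\left(24 - 6\right) - 49\right) + X{\left(1,0 \right)}\right) 142 = 9 \left(1 + 11^{2}\right) + \left(\left(\left(24 - 6\right) - 49\right) - 11\right) 142 = 9 \left(1 + 121\right) + \left(\left(\left(24 - 6\right) - 49\right) - 11\right) 142 = 9 \cdot 122 + \left(\left(18 - 49\right) - 11\right) 142 = 1098 + \left(-31 - 11\right) 142 = 1098 - 5964 = -4866$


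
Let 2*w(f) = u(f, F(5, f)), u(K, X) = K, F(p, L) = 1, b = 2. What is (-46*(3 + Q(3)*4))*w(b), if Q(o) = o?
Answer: -690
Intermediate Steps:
w(f) = f/2
(-46*(3 + Q(3)*4))*w(b) = (-46*(3 + 3*4))*((½)*2) = -46*(3 + 12)*1 = -46*15*1 = -690*1 = -690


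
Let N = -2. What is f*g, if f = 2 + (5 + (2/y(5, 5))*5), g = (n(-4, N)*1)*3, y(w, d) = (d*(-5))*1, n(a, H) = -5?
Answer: -99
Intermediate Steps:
y(w, d) = -5*d (y(w, d) = -5*d*1 = -5*d)
g = -15 (g = -5*1*3 = -5*3 = -15)
f = 33/5 (f = 2 + (5 + (2/((-5*5)))*5) = 2 + (5 + (2/(-25))*5) = 2 + (5 + (2*(-1/25))*5) = 2 + (5 - 2/25*5) = 2 + (5 - ⅖) = 2 + 23/5 = 33/5 ≈ 6.6000)
f*g = (33/5)*(-15) = -99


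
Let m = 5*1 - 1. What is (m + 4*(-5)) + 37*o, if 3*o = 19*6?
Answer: 1390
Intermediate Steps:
m = 4 (m = 5 - 1 = 4)
o = 38 (o = (19*6)/3 = (⅓)*114 = 38)
(m + 4*(-5)) + 37*o = (4 + 4*(-5)) + 37*38 = (4 - 20) + 1406 = -16 + 1406 = 1390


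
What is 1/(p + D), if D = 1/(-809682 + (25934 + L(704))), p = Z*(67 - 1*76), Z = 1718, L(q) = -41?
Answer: -783789/12118945519 ≈ -6.4675e-5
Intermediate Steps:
p = -15462 (p = 1718*(67 - 1*76) = 1718*(67 - 76) = 1718*(-9) = -15462)
D = -1/783789 (D = 1/(-809682 + (25934 - 41)) = 1/(-809682 + 25893) = 1/(-783789) = -1/783789 ≈ -1.2759e-6)
1/(p + D) = 1/(-15462 - 1/783789) = 1/(-12118945519/783789) = -783789/12118945519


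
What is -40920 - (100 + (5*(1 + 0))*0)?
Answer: -41020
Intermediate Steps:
-40920 - (100 + (5*(1 + 0))*0) = -40920 - (100 + (5*1)*0) = -40920 - (100 + 5*0) = -40920 - (100 + 0) = -40920 - 1*100 = -40920 - 100 = -41020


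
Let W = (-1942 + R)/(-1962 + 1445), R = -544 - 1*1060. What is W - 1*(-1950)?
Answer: 1011696/517 ≈ 1956.9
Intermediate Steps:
R = -1604 (R = -544 - 1060 = -1604)
W = 3546/517 (W = (-1942 - 1604)/(-1962 + 1445) = -3546/(-517) = -3546*(-1/517) = 3546/517 ≈ 6.8588)
W - 1*(-1950) = 3546/517 - 1*(-1950) = 3546/517 + 1950 = 1011696/517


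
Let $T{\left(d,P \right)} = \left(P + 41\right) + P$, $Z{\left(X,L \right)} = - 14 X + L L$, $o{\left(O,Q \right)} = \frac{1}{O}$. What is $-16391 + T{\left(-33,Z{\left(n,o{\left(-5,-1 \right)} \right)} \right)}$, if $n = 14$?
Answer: $- \frac{418548}{25} \approx -16742.0$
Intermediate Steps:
$Z{\left(X,L \right)} = L^{2} - 14 X$ ($Z{\left(X,L \right)} = - 14 X + L^{2} = L^{2} - 14 X$)
$T{\left(d,P \right)} = 41 + 2 P$ ($T{\left(d,P \right)} = \left(41 + P\right) + P = 41 + 2 P$)
$-16391 + T{\left(-33,Z{\left(n,o{\left(-5,-1 \right)} \right)} \right)} = -16391 + \left(41 + 2 \left(\left(\frac{1}{-5}\right)^{2} - 196\right)\right) = -16391 + \left(41 + 2 \left(\left(- \frac{1}{5}\right)^{2} - 196\right)\right) = -16391 + \left(41 + 2 \left(\frac{1}{25} - 196\right)\right) = -16391 + \left(41 + 2 \left(- \frac{4899}{25}\right)\right) = -16391 + \left(41 - \frac{9798}{25}\right) = -16391 - \frac{8773}{25} = - \frac{418548}{25}$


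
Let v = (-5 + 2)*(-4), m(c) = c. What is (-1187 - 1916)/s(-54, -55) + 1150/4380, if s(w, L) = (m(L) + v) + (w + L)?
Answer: 688297/33288 ≈ 20.677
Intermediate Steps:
v = 12 (v = -3*(-4) = 12)
s(w, L) = 12 + w + 2*L (s(w, L) = (L + 12) + (w + L) = (12 + L) + (L + w) = 12 + w + 2*L)
(-1187 - 1916)/s(-54, -55) + 1150/4380 = (-1187 - 1916)/(12 - 54 + 2*(-55)) + 1150/4380 = -3103/(12 - 54 - 110) + 1150*(1/4380) = -3103/(-152) + 115/438 = -3103*(-1/152) + 115/438 = 3103/152 + 115/438 = 688297/33288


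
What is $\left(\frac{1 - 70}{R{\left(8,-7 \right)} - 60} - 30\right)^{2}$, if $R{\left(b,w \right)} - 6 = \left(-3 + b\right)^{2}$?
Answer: $\frac{641601}{841} \approx 762.9$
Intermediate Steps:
$R{\left(b,w \right)} = 6 + \left(-3 + b\right)^{2}$
$\left(\frac{1 - 70}{R{\left(8,-7 \right)} - 60} - 30\right)^{2} = \left(\frac{1 - 70}{\left(6 + \left(-3 + 8\right)^{2}\right) - 60} - 30\right)^{2} = \left(- \frac{69}{\left(6 + 5^{2}\right) - 60} - 30\right)^{2} = \left(- \frac{69}{\left(6 + 25\right) - 60} - 30\right)^{2} = \left(- \frac{69}{31 - 60} - 30\right)^{2} = \left(- \frac{69}{-29} - 30\right)^{2} = \left(\left(-69\right) \left(- \frac{1}{29}\right) - 30\right)^{2} = \left(\frac{69}{29} - 30\right)^{2} = \left(- \frac{801}{29}\right)^{2} = \frac{641601}{841}$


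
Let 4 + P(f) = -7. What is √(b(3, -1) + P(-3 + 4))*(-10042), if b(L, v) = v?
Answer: -20084*I*√3 ≈ -34787.0*I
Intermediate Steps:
P(f) = -11 (P(f) = -4 - 7 = -11)
√(b(3, -1) + P(-3 + 4))*(-10042) = √(-1 - 11)*(-10042) = √(-12)*(-10042) = (2*I*√3)*(-10042) = -20084*I*√3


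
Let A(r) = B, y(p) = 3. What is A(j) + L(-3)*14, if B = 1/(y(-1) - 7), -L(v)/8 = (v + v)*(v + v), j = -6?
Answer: -16129/4 ≈ -4032.3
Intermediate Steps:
L(v) = -32*v**2 (L(v) = -8*(v + v)*(v + v) = -8*2*v*2*v = -32*v**2)
B = -1/4 (B = 1/(3 - 7) = 1/(-4) = -1/4 ≈ -0.25000)
A(r) = -1/4
A(j) + L(-3)*14 = -1/4 - 32*(-3)**2*14 = -1/4 - 32*9*14 = -1/4 - 288*14 = -1/4 - 4032 = -16129/4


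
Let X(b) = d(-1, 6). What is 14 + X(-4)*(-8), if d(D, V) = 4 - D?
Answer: -26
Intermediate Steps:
X(b) = 5 (X(b) = 4 - 1*(-1) = 4 + 1 = 5)
14 + X(-4)*(-8) = 14 + 5*(-8) = 14 - 40 = -26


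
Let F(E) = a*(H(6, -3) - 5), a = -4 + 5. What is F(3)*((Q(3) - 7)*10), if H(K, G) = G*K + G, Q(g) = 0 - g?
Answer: 2600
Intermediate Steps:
Q(g) = -g
H(K, G) = G + G*K
a = 1
F(E) = -26 (F(E) = 1*(-3*(1 + 6) - 5) = 1*(-3*7 - 5) = 1*(-21 - 5) = 1*(-26) = -26)
F(3)*((Q(3) - 7)*10) = -26*(-1*3 - 7)*10 = -26*(-3 - 7)*10 = -(-260)*10 = -26*(-100) = 2600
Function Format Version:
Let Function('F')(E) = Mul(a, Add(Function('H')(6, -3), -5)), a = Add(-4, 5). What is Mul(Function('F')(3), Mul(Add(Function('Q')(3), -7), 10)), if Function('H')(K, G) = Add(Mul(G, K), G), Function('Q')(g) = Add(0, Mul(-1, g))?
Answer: 2600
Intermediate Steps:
Function('Q')(g) = Mul(-1, g)
Function('H')(K, G) = Add(G, Mul(G, K))
a = 1
Function('F')(E) = -26 (Function('F')(E) = Mul(1, Add(Mul(-3, Add(1, 6)), -5)) = Mul(1, Add(Mul(-3, 7), -5)) = Mul(1, Add(-21, -5)) = Mul(1, -26) = -26)
Mul(Function('F')(3), Mul(Add(Function('Q')(3), -7), 10)) = Mul(-26, Mul(Add(Mul(-1, 3), -7), 10)) = Mul(-26, Mul(Add(-3, -7), 10)) = Mul(-26, Mul(-10, 10)) = Mul(-26, -100) = 2600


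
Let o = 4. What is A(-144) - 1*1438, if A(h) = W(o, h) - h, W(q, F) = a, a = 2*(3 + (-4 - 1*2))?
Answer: -1300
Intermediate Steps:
a = -6 (a = 2*(3 + (-4 - 2)) = 2*(3 - 6) = 2*(-3) = -6)
W(q, F) = -6
A(h) = -6 - h
A(-144) - 1*1438 = (-6 - 1*(-144)) - 1*1438 = (-6 + 144) - 1438 = 138 - 1438 = -1300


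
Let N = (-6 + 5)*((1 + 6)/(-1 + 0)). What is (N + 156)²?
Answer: 26569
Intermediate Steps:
N = 7 (N = -7/(-1) = -7*(-1) = -1*(-7) = 7)
(N + 156)² = (7 + 156)² = 163² = 26569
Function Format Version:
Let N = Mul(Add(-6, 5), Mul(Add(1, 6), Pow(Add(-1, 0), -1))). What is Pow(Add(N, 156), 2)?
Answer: 26569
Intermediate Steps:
N = 7 (N = Mul(-1, Mul(7, Pow(-1, -1))) = Mul(-1, Mul(7, -1)) = Mul(-1, -7) = 7)
Pow(Add(N, 156), 2) = Pow(Add(7, 156), 2) = Pow(163, 2) = 26569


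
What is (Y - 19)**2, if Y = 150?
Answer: 17161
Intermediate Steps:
(Y - 19)**2 = (150 - 19)**2 = 131**2 = 17161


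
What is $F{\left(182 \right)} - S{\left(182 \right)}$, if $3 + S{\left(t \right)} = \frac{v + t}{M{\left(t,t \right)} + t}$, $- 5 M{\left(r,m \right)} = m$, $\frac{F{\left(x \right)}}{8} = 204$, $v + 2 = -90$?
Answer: $\frac{594915}{364} \approx 1634.4$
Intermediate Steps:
$v = -92$ ($v = -2 - 90 = -92$)
$F{\left(x \right)} = 1632$ ($F{\left(x \right)} = 8 \cdot 204 = 1632$)
$M{\left(r,m \right)} = - \frac{m}{5}$
$S{\left(t \right)} = -3 + \frac{5 \left(-92 + t\right)}{4 t}$ ($S{\left(t \right)} = -3 + \frac{-92 + t}{- \frac{t}{5} + t} = -3 + \frac{-92 + t}{\frac{4}{5} t} = -3 + \left(-92 + t\right) \frac{5}{4 t} = -3 + \frac{5 \left(-92 + t\right)}{4 t}$)
$F{\left(182 \right)} - S{\left(182 \right)} = 1632 - \left(- \frac{7}{4} - \frac{115}{182}\right) = 1632 - - \frac{867}{364} = 1632 + \frac{867}{364} = \frac{594915}{364}$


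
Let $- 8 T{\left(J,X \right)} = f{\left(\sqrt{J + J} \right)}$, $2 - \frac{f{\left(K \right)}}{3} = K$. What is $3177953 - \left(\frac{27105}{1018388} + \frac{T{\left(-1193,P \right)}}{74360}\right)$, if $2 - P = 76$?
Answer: $\frac{240657898879687031}{75727331680} - \frac{3 i \sqrt{2386}}{594880} \approx 3.178 \cdot 10^{6} - 0.00024634 i$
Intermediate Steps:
$P = -74$ ($P = 2 - 76 = -74$)
$f{\left(K \right)} = 6 - 3 K$
$T{\left(J,X \right)} = - \frac{3}{4} + \frac{3 \sqrt{2} \sqrt{J}}{8}$ ($T{\left(J,X \right)} = - \frac{6 - 3 \sqrt{J + J}}{8} = - \frac{6 - 3 \sqrt{2 J}}{8} = - \frac{6 - 3 \sqrt{2} \sqrt{J}}{8} = - \frac{3}{4} + \frac{3 \sqrt{2} \sqrt{J}}{8}$)
$3177953 - \left(\frac{27105}{1018388} + \frac{T{\left(-1193,P \right)}}{74360}\right) = 3177953 - \left(\frac{27105}{1018388} + \frac{- \frac{3}{4} + \frac{3 \sqrt{2} \sqrt{-1193}}{8}}{74360}\right) = 3177953 - \left(27105 \cdot \frac{1}{1018388} + \left(- \frac{3}{4} + \frac{3 \sqrt{2} i \sqrt{1193}}{8}\right) \frac{1}{74360}\right) = 3177953 - \left(\frac{27105}{1018388} + \left(- \frac{3}{4} + \frac{3 i \sqrt{2386}}{8}\right) \frac{1}{74360}\right) = 3177953 - \left(\frac{27105}{1018388} - \left(\frac{3}{297440} - \frac{3 i \sqrt{2386}}{594880}\right)\right) = 3177953 - \left(\frac{2014764009}{75727331680} + \frac{3 i \sqrt{2386}}{594880}\right) = \frac{240657898879687031}{75727331680} - \frac{3 i \sqrt{2386}}{594880}$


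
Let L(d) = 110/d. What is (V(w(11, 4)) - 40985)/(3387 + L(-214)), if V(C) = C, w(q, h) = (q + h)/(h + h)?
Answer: -35081555/2898832 ≈ -12.102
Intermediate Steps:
w(q, h) = (h + q)/(2*h) (w(q, h) = (h + q)/((2*h)) = (h + q)*(1/(2*h)) = (h + q)/(2*h))
(V(w(11, 4)) - 40985)/(3387 + L(-214)) = ((½)*(4 + 11)/4 - 40985)/(3387 + 110/(-214)) = ((½)*(¼)*15 - 40985)/(3387 + 110*(-1/214)) = (15/8 - 40985)/(3387 - 55/107) = -327865/(8*362354/107) = -327865/8*107/362354 = -35081555/2898832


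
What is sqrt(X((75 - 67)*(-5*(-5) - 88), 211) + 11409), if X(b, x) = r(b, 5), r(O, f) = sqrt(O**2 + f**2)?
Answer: sqrt(11409 + sqrt(254041)) ≈ 109.15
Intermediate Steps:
X(b, x) = sqrt(25 + b**2) (X(b, x) = sqrt(b**2 + 5**2) = sqrt(b**2 + 25) = sqrt(25 + b**2))
sqrt(X((75 - 67)*(-5*(-5) - 88), 211) + 11409) = sqrt(sqrt(25 + ((75 - 67)*(-5*(-5) - 88))**2) + 11409) = sqrt(sqrt(25 + (8*(25 - 88))**2) + 11409) = sqrt(sqrt(25 + (8*(-63))**2) + 11409) = sqrt(sqrt(25 + (-504)**2) + 11409) = sqrt(sqrt(25 + 254016) + 11409) = sqrt(sqrt(254041) + 11409) = sqrt(11409 + sqrt(254041))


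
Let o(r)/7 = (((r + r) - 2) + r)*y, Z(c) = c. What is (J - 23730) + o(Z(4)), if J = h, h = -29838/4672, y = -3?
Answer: -55938759/2336 ≈ -23946.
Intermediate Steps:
h = -14919/2336 (h = -29838*1/4672 = -14919/2336 ≈ -6.3866)
J = -14919/2336 ≈ -6.3866
o(r) = 42 - 63*r (o(r) = 7*((((r + r) - 2) + r)*(-3)) = 7*(((2*r - 2) + r)*(-3)) = 7*(((-2 + 2*r) + r)*(-3)) = 7*((-2 + 3*r)*(-3)) = 7*(6 - 9*r) = 42 - 63*r)
(J - 23730) + o(Z(4)) = (-14919/2336 - 23730) + (42 - 63*4) = -55448199/2336 + (42 - 252) = -55448199/2336 - 210 = -55938759/2336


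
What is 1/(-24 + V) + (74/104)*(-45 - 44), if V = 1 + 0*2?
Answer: -75791/1196 ≈ -63.370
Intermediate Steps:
V = 1 (V = 1 + 0 = 1)
1/(-24 + V) + (74/104)*(-45 - 44) = 1/(-24 + 1) + (74/104)*(-45 - 44) = 1/(-23) + (74*(1/104))*(-89) = -1/23 + (37/52)*(-89) = -1/23 - 3293/52 = -75791/1196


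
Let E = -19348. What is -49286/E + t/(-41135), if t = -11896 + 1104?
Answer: 58846927/20944210 ≈ 2.8097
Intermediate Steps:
t = -10792
-49286/E + t/(-41135) = -49286/(-19348) - 10792/(-41135) = -49286*(-1/19348) - 10792*(-1/41135) = 24643/9674 + 568/2165 = 58846927/20944210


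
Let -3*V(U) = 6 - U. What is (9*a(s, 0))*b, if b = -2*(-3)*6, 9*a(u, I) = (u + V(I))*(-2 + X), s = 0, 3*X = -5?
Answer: 264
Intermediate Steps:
X = -5/3 (X = (1/3)*(-5) = -5/3 ≈ -1.6667)
V(U) = -2 + U/3 (V(U) = -(6 - U)/3 = -2 + U/3)
a(u, I) = 22/27 - 11*u/27 - 11*I/81 (a(u, I) = ((u + (-2 + I/3))*(-2 - 5/3))/9 = ((-2 + u + I/3)*(-11/3))/9 = (22/3 - 11*u/3 - 11*I/9)/9 = 22/27 - 11*u/27 - 11*I/81)
b = 36 (b = 6*6 = 36)
(9*a(s, 0))*b = (9*(22/27 - 11/27*0 - 11/81*0))*36 = (9*(22/27 + 0 + 0))*36 = (9*(22/27))*36 = (22/3)*36 = 264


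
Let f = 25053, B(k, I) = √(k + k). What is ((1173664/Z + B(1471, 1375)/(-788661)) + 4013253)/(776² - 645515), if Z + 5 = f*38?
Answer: -3820654148941/41259118051 + √2942/34179779079 ≈ -92.601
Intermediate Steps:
B(k, I) = √2*√k (B(k, I) = √(2*k) = √2*√k)
Z = 952009 (Z = -5 + 25053*38 = -5 + 952014 = 952009)
((1173664/Z + B(1471, 1375)/(-788661)) + 4013253)/(776² - 645515) = ((1173664/952009 + (√2*√1471)/(-788661)) + 4013253)/(776² - 645515) = ((1173664*(1/952009) + √2942*(-1/788661)) + 4013253)/(602176 - 645515) = ((1173664/952009 - √2942/788661) + 4013253)/(-43339) = (3820654148941/952009 - √2942/788661)*(-1/43339) = -3820654148941/41259118051 + √2942/34179779079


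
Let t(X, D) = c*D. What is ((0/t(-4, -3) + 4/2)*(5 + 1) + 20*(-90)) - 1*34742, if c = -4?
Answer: -36530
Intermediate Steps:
t(X, D) = -4*D
((0/t(-4, -3) + 4/2)*(5 + 1) + 20*(-90)) - 1*34742 = ((0/((-4*(-3))) + 4/2)*(5 + 1) + 20*(-90)) - 1*34742 = ((0/12 + 4*(1/2))*6 - 1800) - 34742 = ((0*(1/12) + 2)*6 - 1800) - 34742 = ((0 + 2)*6 - 1800) - 34742 = (2*6 - 1800) - 34742 = (12 - 1800) - 34742 = -1788 - 34742 = -36530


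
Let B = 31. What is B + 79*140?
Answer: 11091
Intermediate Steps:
B + 79*140 = 31 + 79*140 = 31 + 11060 = 11091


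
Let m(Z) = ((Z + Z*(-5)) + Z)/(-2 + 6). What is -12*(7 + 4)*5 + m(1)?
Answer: -2643/4 ≈ -660.75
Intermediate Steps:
m(Z) = -3*Z/4 (m(Z) = ((Z - 5*Z) + Z)/4 = (-4*Z + Z)*(1/4) = -3*Z*(1/4) = -3*Z/4)
-12*(7 + 4)*5 + m(1) = -12*(7 + 4)*5 - 3/4*1 = -132*5 - 3/4 = -12*55 - 3/4 = -660 - 3/4 = -2643/4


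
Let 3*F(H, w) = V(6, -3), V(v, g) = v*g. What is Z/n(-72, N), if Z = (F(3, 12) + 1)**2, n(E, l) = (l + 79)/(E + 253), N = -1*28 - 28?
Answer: 4525/23 ≈ 196.74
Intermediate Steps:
V(v, g) = g*v
F(H, w) = -6 (F(H, w) = (-3*6)/3 = (1/3)*(-18) = -6)
N = -56 (N = -28 - 28 = -56)
n(E, l) = (79 + l)/(253 + E)
Z = 25 (Z = (-6 + 1)**2 = (-5)**2 = 25)
Z/n(-72, N) = 25/(((79 - 56)/(253 - 72))) = 25/((23/181)) = 25/(((1/181)*23)) = 25/(23/181) = 25*(181/23) = 4525/23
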